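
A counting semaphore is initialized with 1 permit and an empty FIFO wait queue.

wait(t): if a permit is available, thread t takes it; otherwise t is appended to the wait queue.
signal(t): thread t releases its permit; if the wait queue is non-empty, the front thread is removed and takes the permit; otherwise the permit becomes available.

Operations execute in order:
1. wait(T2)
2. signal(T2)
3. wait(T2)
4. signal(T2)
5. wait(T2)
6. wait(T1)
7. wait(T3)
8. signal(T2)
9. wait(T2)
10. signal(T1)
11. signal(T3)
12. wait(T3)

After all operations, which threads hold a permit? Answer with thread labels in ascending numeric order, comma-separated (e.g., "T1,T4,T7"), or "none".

Answer: T2

Derivation:
Step 1: wait(T2) -> count=0 queue=[] holders={T2}
Step 2: signal(T2) -> count=1 queue=[] holders={none}
Step 3: wait(T2) -> count=0 queue=[] holders={T2}
Step 4: signal(T2) -> count=1 queue=[] holders={none}
Step 5: wait(T2) -> count=0 queue=[] holders={T2}
Step 6: wait(T1) -> count=0 queue=[T1] holders={T2}
Step 7: wait(T3) -> count=0 queue=[T1,T3] holders={T2}
Step 8: signal(T2) -> count=0 queue=[T3] holders={T1}
Step 9: wait(T2) -> count=0 queue=[T3,T2] holders={T1}
Step 10: signal(T1) -> count=0 queue=[T2] holders={T3}
Step 11: signal(T3) -> count=0 queue=[] holders={T2}
Step 12: wait(T3) -> count=0 queue=[T3] holders={T2}
Final holders: T2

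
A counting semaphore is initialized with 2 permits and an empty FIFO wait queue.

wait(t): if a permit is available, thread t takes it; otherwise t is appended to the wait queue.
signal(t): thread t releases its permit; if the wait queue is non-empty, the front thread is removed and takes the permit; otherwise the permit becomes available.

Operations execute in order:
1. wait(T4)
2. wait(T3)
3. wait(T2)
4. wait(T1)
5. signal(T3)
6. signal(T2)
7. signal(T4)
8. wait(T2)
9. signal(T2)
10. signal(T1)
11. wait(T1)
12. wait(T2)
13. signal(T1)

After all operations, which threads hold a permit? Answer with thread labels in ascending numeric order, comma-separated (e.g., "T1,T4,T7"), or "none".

Answer: T2

Derivation:
Step 1: wait(T4) -> count=1 queue=[] holders={T4}
Step 2: wait(T3) -> count=0 queue=[] holders={T3,T4}
Step 3: wait(T2) -> count=0 queue=[T2] holders={T3,T4}
Step 4: wait(T1) -> count=0 queue=[T2,T1] holders={T3,T4}
Step 5: signal(T3) -> count=0 queue=[T1] holders={T2,T4}
Step 6: signal(T2) -> count=0 queue=[] holders={T1,T4}
Step 7: signal(T4) -> count=1 queue=[] holders={T1}
Step 8: wait(T2) -> count=0 queue=[] holders={T1,T2}
Step 9: signal(T2) -> count=1 queue=[] holders={T1}
Step 10: signal(T1) -> count=2 queue=[] holders={none}
Step 11: wait(T1) -> count=1 queue=[] holders={T1}
Step 12: wait(T2) -> count=0 queue=[] holders={T1,T2}
Step 13: signal(T1) -> count=1 queue=[] holders={T2}
Final holders: T2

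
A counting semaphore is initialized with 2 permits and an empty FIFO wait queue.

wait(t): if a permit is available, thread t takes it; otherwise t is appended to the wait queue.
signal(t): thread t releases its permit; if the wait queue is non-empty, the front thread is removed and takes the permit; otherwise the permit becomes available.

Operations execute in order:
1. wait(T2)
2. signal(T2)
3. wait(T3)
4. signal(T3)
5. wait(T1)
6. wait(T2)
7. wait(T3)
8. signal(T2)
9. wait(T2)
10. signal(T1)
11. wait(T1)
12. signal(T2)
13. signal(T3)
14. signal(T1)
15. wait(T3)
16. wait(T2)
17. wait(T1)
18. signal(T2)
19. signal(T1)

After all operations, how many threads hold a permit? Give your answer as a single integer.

Answer: 1

Derivation:
Step 1: wait(T2) -> count=1 queue=[] holders={T2}
Step 2: signal(T2) -> count=2 queue=[] holders={none}
Step 3: wait(T3) -> count=1 queue=[] holders={T3}
Step 4: signal(T3) -> count=2 queue=[] holders={none}
Step 5: wait(T1) -> count=1 queue=[] holders={T1}
Step 6: wait(T2) -> count=0 queue=[] holders={T1,T2}
Step 7: wait(T3) -> count=0 queue=[T3] holders={T1,T2}
Step 8: signal(T2) -> count=0 queue=[] holders={T1,T3}
Step 9: wait(T2) -> count=0 queue=[T2] holders={T1,T3}
Step 10: signal(T1) -> count=0 queue=[] holders={T2,T3}
Step 11: wait(T1) -> count=0 queue=[T1] holders={T2,T3}
Step 12: signal(T2) -> count=0 queue=[] holders={T1,T3}
Step 13: signal(T3) -> count=1 queue=[] holders={T1}
Step 14: signal(T1) -> count=2 queue=[] holders={none}
Step 15: wait(T3) -> count=1 queue=[] holders={T3}
Step 16: wait(T2) -> count=0 queue=[] holders={T2,T3}
Step 17: wait(T1) -> count=0 queue=[T1] holders={T2,T3}
Step 18: signal(T2) -> count=0 queue=[] holders={T1,T3}
Step 19: signal(T1) -> count=1 queue=[] holders={T3}
Final holders: {T3} -> 1 thread(s)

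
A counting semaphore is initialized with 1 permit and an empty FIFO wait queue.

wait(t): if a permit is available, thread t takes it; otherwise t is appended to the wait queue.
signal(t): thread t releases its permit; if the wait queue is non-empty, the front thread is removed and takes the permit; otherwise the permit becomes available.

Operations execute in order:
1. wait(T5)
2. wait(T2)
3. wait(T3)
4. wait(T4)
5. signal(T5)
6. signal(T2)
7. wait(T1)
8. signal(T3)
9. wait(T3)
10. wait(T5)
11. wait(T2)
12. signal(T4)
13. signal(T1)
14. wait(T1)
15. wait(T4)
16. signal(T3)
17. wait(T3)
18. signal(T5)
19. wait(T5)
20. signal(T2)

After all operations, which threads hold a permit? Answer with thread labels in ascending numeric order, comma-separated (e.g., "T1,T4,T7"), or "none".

Step 1: wait(T5) -> count=0 queue=[] holders={T5}
Step 2: wait(T2) -> count=0 queue=[T2] holders={T5}
Step 3: wait(T3) -> count=0 queue=[T2,T3] holders={T5}
Step 4: wait(T4) -> count=0 queue=[T2,T3,T4] holders={T5}
Step 5: signal(T5) -> count=0 queue=[T3,T4] holders={T2}
Step 6: signal(T2) -> count=0 queue=[T4] holders={T3}
Step 7: wait(T1) -> count=0 queue=[T4,T1] holders={T3}
Step 8: signal(T3) -> count=0 queue=[T1] holders={T4}
Step 9: wait(T3) -> count=0 queue=[T1,T3] holders={T4}
Step 10: wait(T5) -> count=0 queue=[T1,T3,T5] holders={T4}
Step 11: wait(T2) -> count=0 queue=[T1,T3,T5,T2] holders={T4}
Step 12: signal(T4) -> count=0 queue=[T3,T5,T2] holders={T1}
Step 13: signal(T1) -> count=0 queue=[T5,T2] holders={T3}
Step 14: wait(T1) -> count=0 queue=[T5,T2,T1] holders={T3}
Step 15: wait(T4) -> count=0 queue=[T5,T2,T1,T4] holders={T3}
Step 16: signal(T3) -> count=0 queue=[T2,T1,T4] holders={T5}
Step 17: wait(T3) -> count=0 queue=[T2,T1,T4,T3] holders={T5}
Step 18: signal(T5) -> count=0 queue=[T1,T4,T3] holders={T2}
Step 19: wait(T5) -> count=0 queue=[T1,T4,T3,T5] holders={T2}
Step 20: signal(T2) -> count=0 queue=[T4,T3,T5] holders={T1}
Final holders: T1

Answer: T1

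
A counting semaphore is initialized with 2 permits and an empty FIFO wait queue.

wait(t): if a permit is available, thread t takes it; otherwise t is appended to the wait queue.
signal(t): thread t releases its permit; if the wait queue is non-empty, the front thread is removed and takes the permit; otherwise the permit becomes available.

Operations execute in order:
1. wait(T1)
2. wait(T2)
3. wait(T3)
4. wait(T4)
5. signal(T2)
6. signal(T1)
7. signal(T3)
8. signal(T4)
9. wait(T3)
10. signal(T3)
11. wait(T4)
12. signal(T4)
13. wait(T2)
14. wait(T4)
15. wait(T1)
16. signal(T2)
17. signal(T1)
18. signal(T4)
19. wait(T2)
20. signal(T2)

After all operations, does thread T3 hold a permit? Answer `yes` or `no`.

Step 1: wait(T1) -> count=1 queue=[] holders={T1}
Step 2: wait(T2) -> count=0 queue=[] holders={T1,T2}
Step 3: wait(T3) -> count=0 queue=[T3] holders={T1,T2}
Step 4: wait(T4) -> count=0 queue=[T3,T4] holders={T1,T2}
Step 5: signal(T2) -> count=0 queue=[T4] holders={T1,T3}
Step 6: signal(T1) -> count=0 queue=[] holders={T3,T4}
Step 7: signal(T3) -> count=1 queue=[] holders={T4}
Step 8: signal(T4) -> count=2 queue=[] holders={none}
Step 9: wait(T3) -> count=1 queue=[] holders={T3}
Step 10: signal(T3) -> count=2 queue=[] holders={none}
Step 11: wait(T4) -> count=1 queue=[] holders={T4}
Step 12: signal(T4) -> count=2 queue=[] holders={none}
Step 13: wait(T2) -> count=1 queue=[] holders={T2}
Step 14: wait(T4) -> count=0 queue=[] holders={T2,T4}
Step 15: wait(T1) -> count=0 queue=[T1] holders={T2,T4}
Step 16: signal(T2) -> count=0 queue=[] holders={T1,T4}
Step 17: signal(T1) -> count=1 queue=[] holders={T4}
Step 18: signal(T4) -> count=2 queue=[] holders={none}
Step 19: wait(T2) -> count=1 queue=[] holders={T2}
Step 20: signal(T2) -> count=2 queue=[] holders={none}
Final holders: {none} -> T3 not in holders

Answer: no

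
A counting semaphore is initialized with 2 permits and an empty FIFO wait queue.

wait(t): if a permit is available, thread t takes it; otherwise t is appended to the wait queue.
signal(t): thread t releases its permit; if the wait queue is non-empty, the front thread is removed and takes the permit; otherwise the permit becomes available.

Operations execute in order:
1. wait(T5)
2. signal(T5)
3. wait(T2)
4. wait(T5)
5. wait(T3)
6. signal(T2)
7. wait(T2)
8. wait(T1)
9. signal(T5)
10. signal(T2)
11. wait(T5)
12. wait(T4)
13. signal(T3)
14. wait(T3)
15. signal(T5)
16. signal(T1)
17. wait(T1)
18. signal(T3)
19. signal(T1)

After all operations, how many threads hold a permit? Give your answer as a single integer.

Answer: 1

Derivation:
Step 1: wait(T5) -> count=1 queue=[] holders={T5}
Step 2: signal(T5) -> count=2 queue=[] holders={none}
Step 3: wait(T2) -> count=1 queue=[] holders={T2}
Step 4: wait(T5) -> count=0 queue=[] holders={T2,T5}
Step 5: wait(T3) -> count=0 queue=[T3] holders={T2,T5}
Step 6: signal(T2) -> count=0 queue=[] holders={T3,T5}
Step 7: wait(T2) -> count=0 queue=[T2] holders={T3,T5}
Step 8: wait(T1) -> count=0 queue=[T2,T1] holders={T3,T5}
Step 9: signal(T5) -> count=0 queue=[T1] holders={T2,T3}
Step 10: signal(T2) -> count=0 queue=[] holders={T1,T3}
Step 11: wait(T5) -> count=0 queue=[T5] holders={T1,T3}
Step 12: wait(T4) -> count=0 queue=[T5,T4] holders={T1,T3}
Step 13: signal(T3) -> count=0 queue=[T4] holders={T1,T5}
Step 14: wait(T3) -> count=0 queue=[T4,T3] holders={T1,T5}
Step 15: signal(T5) -> count=0 queue=[T3] holders={T1,T4}
Step 16: signal(T1) -> count=0 queue=[] holders={T3,T4}
Step 17: wait(T1) -> count=0 queue=[T1] holders={T3,T4}
Step 18: signal(T3) -> count=0 queue=[] holders={T1,T4}
Step 19: signal(T1) -> count=1 queue=[] holders={T4}
Final holders: {T4} -> 1 thread(s)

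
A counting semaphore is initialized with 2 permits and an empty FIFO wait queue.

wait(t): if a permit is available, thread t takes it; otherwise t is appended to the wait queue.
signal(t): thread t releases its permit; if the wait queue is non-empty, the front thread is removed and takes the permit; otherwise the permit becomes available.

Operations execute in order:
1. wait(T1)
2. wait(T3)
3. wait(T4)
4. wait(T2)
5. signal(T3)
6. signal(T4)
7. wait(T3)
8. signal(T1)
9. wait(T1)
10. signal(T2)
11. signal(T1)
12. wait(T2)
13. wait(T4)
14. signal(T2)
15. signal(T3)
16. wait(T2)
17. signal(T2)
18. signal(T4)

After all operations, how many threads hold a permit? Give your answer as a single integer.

Answer: 0

Derivation:
Step 1: wait(T1) -> count=1 queue=[] holders={T1}
Step 2: wait(T3) -> count=0 queue=[] holders={T1,T3}
Step 3: wait(T4) -> count=0 queue=[T4] holders={T1,T3}
Step 4: wait(T2) -> count=0 queue=[T4,T2] holders={T1,T3}
Step 5: signal(T3) -> count=0 queue=[T2] holders={T1,T4}
Step 6: signal(T4) -> count=0 queue=[] holders={T1,T2}
Step 7: wait(T3) -> count=0 queue=[T3] holders={T1,T2}
Step 8: signal(T1) -> count=0 queue=[] holders={T2,T3}
Step 9: wait(T1) -> count=0 queue=[T1] holders={T2,T3}
Step 10: signal(T2) -> count=0 queue=[] holders={T1,T3}
Step 11: signal(T1) -> count=1 queue=[] holders={T3}
Step 12: wait(T2) -> count=0 queue=[] holders={T2,T3}
Step 13: wait(T4) -> count=0 queue=[T4] holders={T2,T3}
Step 14: signal(T2) -> count=0 queue=[] holders={T3,T4}
Step 15: signal(T3) -> count=1 queue=[] holders={T4}
Step 16: wait(T2) -> count=0 queue=[] holders={T2,T4}
Step 17: signal(T2) -> count=1 queue=[] holders={T4}
Step 18: signal(T4) -> count=2 queue=[] holders={none}
Final holders: {none} -> 0 thread(s)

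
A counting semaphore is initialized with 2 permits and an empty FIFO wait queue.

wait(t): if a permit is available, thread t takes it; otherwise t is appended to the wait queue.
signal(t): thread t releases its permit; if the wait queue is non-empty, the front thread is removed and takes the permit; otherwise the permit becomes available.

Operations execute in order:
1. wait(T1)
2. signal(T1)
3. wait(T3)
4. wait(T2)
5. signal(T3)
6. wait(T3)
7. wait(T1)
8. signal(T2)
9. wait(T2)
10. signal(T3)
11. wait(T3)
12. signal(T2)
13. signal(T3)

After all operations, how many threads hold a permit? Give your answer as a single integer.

Answer: 1

Derivation:
Step 1: wait(T1) -> count=1 queue=[] holders={T1}
Step 2: signal(T1) -> count=2 queue=[] holders={none}
Step 3: wait(T3) -> count=1 queue=[] holders={T3}
Step 4: wait(T2) -> count=0 queue=[] holders={T2,T3}
Step 5: signal(T3) -> count=1 queue=[] holders={T2}
Step 6: wait(T3) -> count=0 queue=[] holders={T2,T3}
Step 7: wait(T1) -> count=0 queue=[T1] holders={T2,T3}
Step 8: signal(T2) -> count=0 queue=[] holders={T1,T3}
Step 9: wait(T2) -> count=0 queue=[T2] holders={T1,T3}
Step 10: signal(T3) -> count=0 queue=[] holders={T1,T2}
Step 11: wait(T3) -> count=0 queue=[T3] holders={T1,T2}
Step 12: signal(T2) -> count=0 queue=[] holders={T1,T3}
Step 13: signal(T3) -> count=1 queue=[] holders={T1}
Final holders: {T1} -> 1 thread(s)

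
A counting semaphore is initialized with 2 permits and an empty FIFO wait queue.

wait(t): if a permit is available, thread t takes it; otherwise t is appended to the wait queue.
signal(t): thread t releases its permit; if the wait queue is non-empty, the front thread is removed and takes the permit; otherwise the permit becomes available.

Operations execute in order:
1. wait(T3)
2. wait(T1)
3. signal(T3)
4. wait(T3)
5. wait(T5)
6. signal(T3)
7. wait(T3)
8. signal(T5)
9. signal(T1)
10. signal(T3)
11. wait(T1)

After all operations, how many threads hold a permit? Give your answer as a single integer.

Answer: 1

Derivation:
Step 1: wait(T3) -> count=1 queue=[] holders={T3}
Step 2: wait(T1) -> count=0 queue=[] holders={T1,T3}
Step 3: signal(T3) -> count=1 queue=[] holders={T1}
Step 4: wait(T3) -> count=0 queue=[] holders={T1,T3}
Step 5: wait(T5) -> count=0 queue=[T5] holders={T1,T3}
Step 6: signal(T3) -> count=0 queue=[] holders={T1,T5}
Step 7: wait(T3) -> count=0 queue=[T3] holders={T1,T5}
Step 8: signal(T5) -> count=0 queue=[] holders={T1,T3}
Step 9: signal(T1) -> count=1 queue=[] holders={T3}
Step 10: signal(T3) -> count=2 queue=[] holders={none}
Step 11: wait(T1) -> count=1 queue=[] holders={T1}
Final holders: {T1} -> 1 thread(s)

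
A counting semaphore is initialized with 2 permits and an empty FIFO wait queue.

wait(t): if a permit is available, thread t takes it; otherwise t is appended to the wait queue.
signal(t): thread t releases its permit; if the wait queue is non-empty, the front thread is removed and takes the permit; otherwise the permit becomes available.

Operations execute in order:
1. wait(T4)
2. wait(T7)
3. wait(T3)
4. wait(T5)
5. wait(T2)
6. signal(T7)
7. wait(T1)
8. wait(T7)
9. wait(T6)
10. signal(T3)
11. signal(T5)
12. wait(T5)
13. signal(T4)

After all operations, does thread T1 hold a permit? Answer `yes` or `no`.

Step 1: wait(T4) -> count=1 queue=[] holders={T4}
Step 2: wait(T7) -> count=0 queue=[] holders={T4,T7}
Step 3: wait(T3) -> count=0 queue=[T3] holders={T4,T7}
Step 4: wait(T5) -> count=0 queue=[T3,T5] holders={T4,T7}
Step 5: wait(T2) -> count=0 queue=[T3,T5,T2] holders={T4,T7}
Step 6: signal(T7) -> count=0 queue=[T5,T2] holders={T3,T4}
Step 7: wait(T1) -> count=0 queue=[T5,T2,T1] holders={T3,T4}
Step 8: wait(T7) -> count=0 queue=[T5,T2,T1,T7] holders={T3,T4}
Step 9: wait(T6) -> count=0 queue=[T5,T2,T1,T7,T6] holders={T3,T4}
Step 10: signal(T3) -> count=0 queue=[T2,T1,T7,T6] holders={T4,T5}
Step 11: signal(T5) -> count=0 queue=[T1,T7,T6] holders={T2,T4}
Step 12: wait(T5) -> count=0 queue=[T1,T7,T6,T5] holders={T2,T4}
Step 13: signal(T4) -> count=0 queue=[T7,T6,T5] holders={T1,T2}
Final holders: {T1,T2} -> T1 in holders

Answer: yes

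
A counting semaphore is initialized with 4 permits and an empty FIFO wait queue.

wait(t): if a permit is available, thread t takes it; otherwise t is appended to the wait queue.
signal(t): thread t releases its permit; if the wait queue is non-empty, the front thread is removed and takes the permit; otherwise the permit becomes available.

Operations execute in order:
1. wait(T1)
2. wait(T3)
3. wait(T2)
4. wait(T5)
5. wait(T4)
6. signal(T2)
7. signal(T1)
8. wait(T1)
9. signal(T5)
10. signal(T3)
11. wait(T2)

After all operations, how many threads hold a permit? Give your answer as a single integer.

Answer: 3

Derivation:
Step 1: wait(T1) -> count=3 queue=[] holders={T1}
Step 2: wait(T3) -> count=2 queue=[] holders={T1,T3}
Step 3: wait(T2) -> count=1 queue=[] holders={T1,T2,T3}
Step 4: wait(T5) -> count=0 queue=[] holders={T1,T2,T3,T5}
Step 5: wait(T4) -> count=0 queue=[T4] holders={T1,T2,T3,T5}
Step 6: signal(T2) -> count=0 queue=[] holders={T1,T3,T4,T5}
Step 7: signal(T1) -> count=1 queue=[] holders={T3,T4,T5}
Step 8: wait(T1) -> count=0 queue=[] holders={T1,T3,T4,T5}
Step 9: signal(T5) -> count=1 queue=[] holders={T1,T3,T4}
Step 10: signal(T3) -> count=2 queue=[] holders={T1,T4}
Step 11: wait(T2) -> count=1 queue=[] holders={T1,T2,T4}
Final holders: {T1,T2,T4} -> 3 thread(s)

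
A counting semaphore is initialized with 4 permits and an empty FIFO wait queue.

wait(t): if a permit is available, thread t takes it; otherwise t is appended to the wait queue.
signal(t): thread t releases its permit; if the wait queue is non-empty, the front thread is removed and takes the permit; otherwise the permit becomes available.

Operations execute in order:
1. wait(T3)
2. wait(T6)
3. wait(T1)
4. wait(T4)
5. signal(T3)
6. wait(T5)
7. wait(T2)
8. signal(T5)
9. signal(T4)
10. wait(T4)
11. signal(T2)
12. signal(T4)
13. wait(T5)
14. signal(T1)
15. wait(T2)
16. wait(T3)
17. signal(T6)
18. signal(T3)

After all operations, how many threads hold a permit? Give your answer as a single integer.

Step 1: wait(T3) -> count=3 queue=[] holders={T3}
Step 2: wait(T6) -> count=2 queue=[] holders={T3,T6}
Step 3: wait(T1) -> count=1 queue=[] holders={T1,T3,T6}
Step 4: wait(T4) -> count=0 queue=[] holders={T1,T3,T4,T6}
Step 5: signal(T3) -> count=1 queue=[] holders={T1,T4,T6}
Step 6: wait(T5) -> count=0 queue=[] holders={T1,T4,T5,T6}
Step 7: wait(T2) -> count=0 queue=[T2] holders={T1,T4,T5,T6}
Step 8: signal(T5) -> count=0 queue=[] holders={T1,T2,T4,T6}
Step 9: signal(T4) -> count=1 queue=[] holders={T1,T2,T6}
Step 10: wait(T4) -> count=0 queue=[] holders={T1,T2,T4,T6}
Step 11: signal(T2) -> count=1 queue=[] holders={T1,T4,T6}
Step 12: signal(T4) -> count=2 queue=[] holders={T1,T6}
Step 13: wait(T5) -> count=1 queue=[] holders={T1,T5,T6}
Step 14: signal(T1) -> count=2 queue=[] holders={T5,T6}
Step 15: wait(T2) -> count=1 queue=[] holders={T2,T5,T6}
Step 16: wait(T3) -> count=0 queue=[] holders={T2,T3,T5,T6}
Step 17: signal(T6) -> count=1 queue=[] holders={T2,T3,T5}
Step 18: signal(T3) -> count=2 queue=[] holders={T2,T5}
Final holders: {T2,T5} -> 2 thread(s)

Answer: 2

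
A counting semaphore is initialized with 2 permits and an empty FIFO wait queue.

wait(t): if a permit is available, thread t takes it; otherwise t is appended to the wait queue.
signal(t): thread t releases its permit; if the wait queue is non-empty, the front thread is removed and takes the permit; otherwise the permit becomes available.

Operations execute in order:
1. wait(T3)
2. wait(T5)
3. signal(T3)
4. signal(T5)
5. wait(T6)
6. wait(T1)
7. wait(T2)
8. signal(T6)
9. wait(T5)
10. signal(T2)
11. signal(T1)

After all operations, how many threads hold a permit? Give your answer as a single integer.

Step 1: wait(T3) -> count=1 queue=[] holders={T3}
Step 2: wait(T5) -> count=0 queue=[] holders={T3,T5}
Step 3: signal(T3) -> count=1 queue=[] holders={T5}
Step 4: signal(T5) -> count=2 queue=[] holders={none}
Step 5: wait(T6) -> count=1 queue=[] holders={T6}
Step 6: wait(T1) -> count=0 queue=[] holders={T1,T6}
Step 7: wait(T2) -> count=0 queue=[T2] holders={T1,T6}
Step 8: signal(T6) -> count=0 queue=[] holders={T1,T2}
Step 9: wait(T5) -> count=0 queue=[T5] holders={T1,T2}
Step 10: signal(T2) -> count=0 queue=[] holders={T1,T5}
Step 11: signal(T1) -> count=1 queue=[] holders={T5}
Final holders: {T5} -> 1 thread(s)

Answer: 1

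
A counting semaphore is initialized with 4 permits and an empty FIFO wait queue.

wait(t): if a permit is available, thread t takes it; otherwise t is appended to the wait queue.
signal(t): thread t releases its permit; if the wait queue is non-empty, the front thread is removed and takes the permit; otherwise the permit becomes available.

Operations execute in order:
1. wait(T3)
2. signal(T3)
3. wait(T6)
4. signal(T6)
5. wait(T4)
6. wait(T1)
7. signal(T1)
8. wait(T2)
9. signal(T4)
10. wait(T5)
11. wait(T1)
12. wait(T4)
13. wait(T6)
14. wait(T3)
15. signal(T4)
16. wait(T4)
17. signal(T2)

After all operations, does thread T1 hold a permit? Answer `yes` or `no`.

Step 1: wait(T3) -> count=3 queue=[] holders={T3}
Step 2: signal(T3) -> count=4 queue=[] holders={none}
Step 3: wait(T6) -> count=3 queue=[] holders={T6}
Step 4: signal(T6) -> count=4 queue=[] holders={none}
Step 5: wait(T4) -> count=3 queue=[] holders={T4}
Step 6: wait(T1) -> count=2 queue=[] holders={T1,T4}
Step 7: signal(T1) -> count=3 queue=[] holders={T4}
Step 8: wait(T2) -> count=2 queue=[] holders={T2,T4}
Step 9: signal(T4) -> count=3 queue=[] holders={T2}
Step 10: wait(T5) -> count=2 queue=[] holders={T2,T5}
Step 11: wait(T1) -> count=1 queue=[] holders={T1,T2,T5}
Step 12: wait(T4) -> count=0 queue=[] holders={T1,T2,T4,T5}
Step 13: wait(T6) -> count=0 queue=[T6] holders={T1,T2,T4,T5}
Step 14: wait(T3) -> count=0 queue=[T6,T3] holders={T1,T2,T4,T5}
Step 15: signal(T4) -> count=0 queue=[T3] holders={T1,T2,T5,T6}
Step 16: wait(T4) -> count=0 queue=[T3,T4] holders={T1,T2,T5,T6}
Step 17: signal(T2) -> count=0 queue=[T4] holders={T1,T3,T5,T6}
Final holders: {T1,T3,T5,T6} -> T1 in holders

Answer: yes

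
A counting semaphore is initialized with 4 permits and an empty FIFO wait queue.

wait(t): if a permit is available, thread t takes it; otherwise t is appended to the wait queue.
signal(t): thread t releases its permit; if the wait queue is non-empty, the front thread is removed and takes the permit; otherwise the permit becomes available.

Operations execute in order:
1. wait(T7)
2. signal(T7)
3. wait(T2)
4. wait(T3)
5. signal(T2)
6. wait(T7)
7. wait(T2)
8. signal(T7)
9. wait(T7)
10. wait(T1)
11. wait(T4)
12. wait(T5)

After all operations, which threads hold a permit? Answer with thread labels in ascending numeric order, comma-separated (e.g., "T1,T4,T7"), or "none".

Answer: T1,T2,T3,T7

Derivation:
Step 1: wait(T7) -> count=3 queue=[] holders={T7}
Step 2: signal(T7) -> count=4 queue=[] holders={none}
Step 3: wait(T2) -> count=3 queue=[] holders={T2}
Step 4: wait(T3) -> count=2 queue=[] holders={T2,T3}
Step 5: signal(T2) -> count=3 queue=[] holders={T3}
Step 6: wait(T7) -> count=2 queue=[] holders={T3,T7}
Step 7: wait(T2) -> count=1 queue=[] holders={T2,T3,T7}
Step 8: signal(T7) -> count=2 queue=[] holders={T2,T3}
Step 9: wait(T7) -> count=1 queue=[] holders={T2,T3,T7}
Step 10: wait(T1) -> count=0 queue=[] holders={T1,T2,T3,T7}
Step 11: wait(T4) -> count=0 queue=[T4] holders={T1,T2,T3,T7}
Step 12: wait(T5) -> count=0 queue=[T4,T5] holders={T1,T2,T3,T7}
Final holders: T1,T2,T3,T7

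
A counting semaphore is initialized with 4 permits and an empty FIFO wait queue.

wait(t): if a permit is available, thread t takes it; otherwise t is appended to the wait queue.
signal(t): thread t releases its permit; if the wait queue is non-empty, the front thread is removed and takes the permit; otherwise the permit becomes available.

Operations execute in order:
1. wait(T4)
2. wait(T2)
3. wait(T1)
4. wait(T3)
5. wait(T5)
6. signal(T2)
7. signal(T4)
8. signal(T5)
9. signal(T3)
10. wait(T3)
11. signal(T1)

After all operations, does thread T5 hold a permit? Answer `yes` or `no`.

Answer: no

Derivation:
Step 1: wait(T4) -> count=3 queue=[] holders={T4}
Step 2: wait(T2) -> count=2 queue=[] holders={T2,T4}
Step 3: wait(T1) -> count=1 queue=[] holders={T1,T2,T4}
Step 4: wait(T3) -> count=0 queue=[] holders={T1,T2,T3,T4}
Step 5: wait(T5) -> count=0 queue=[T5] holders={T1,T2,T3,T4}
Step 6: signal(T2) -> count=0 queue=[] holders={T1,T3,T4,T5}
Step 7: signal(T4) -> count=1 queue=[] holders={T1,T3,T5}
Step 8: signal(T5) -> count=2 queue=[] holders={T1,T3}
Step 9: signal(T3) -> count=3 queue=[] holders={T1}
Step 10: wait(T3) -> count=2 queue=[] holders={T1,T3}
Step 11: signal(T1) -> count=3 queue=[] holders={T3}
Final holders: {T3} -> T5 not in holders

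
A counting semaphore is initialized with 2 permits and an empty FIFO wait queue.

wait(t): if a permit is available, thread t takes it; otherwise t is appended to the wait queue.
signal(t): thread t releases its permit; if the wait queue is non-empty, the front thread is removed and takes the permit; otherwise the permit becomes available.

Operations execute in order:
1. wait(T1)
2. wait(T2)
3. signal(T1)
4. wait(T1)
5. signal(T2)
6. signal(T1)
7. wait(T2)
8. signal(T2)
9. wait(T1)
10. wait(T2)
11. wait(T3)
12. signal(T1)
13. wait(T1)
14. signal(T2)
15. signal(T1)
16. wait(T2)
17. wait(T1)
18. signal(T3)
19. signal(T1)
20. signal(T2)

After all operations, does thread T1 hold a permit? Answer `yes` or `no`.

Answer: no

Derivation:
Step 1: wait(T1) -> count=1 queue=[] holders={T1}
Step 2: wait(T2) -> count=0 queue=[] holders={T1,T2}
Step 3: signal(T1) -> count=1 queue=[] holders={T2}
Step 4: wait(T1) -> count=0 queue=[] holders={T1,T2}
Step 5: signal(T2) -> count=1 queue=[] holders={T1}
Step 6: signal(T1) -> count=2 queue=[] holders={none}
Step 7: wait(T2) -> count=1 queue=[] holders={T2}
Step 8: signal(T2) -> count=2 queue=[] holders={none}
Step 9: wait(T1) -> count=1 queue=[] holders={T1}
Step 10: wait(T2) -> count=0 queue=[] holders={T1,T2}
Step 11: wait(T3) -> count=0 queue=[T3] holders={T1,T2}
Step 12: signal(T1) -> count=0 queue=[] holders={T2,T3}
Step 13: wait(T1) -> count=0 queue=[T1] holders={T2,T3}
Step 14: signal(T2) -> count=0 queue=[] holders={T1,T3}
Step 15: signal(T1) -> count=1 queue=[] holders={T3}
Step 16: wait(T2) -> count=0 queue=[] holders={T2,T3}
Step 17: wait(T1) -> count=0 queue=[T1] holders={T2,T3}
Step 18: signal(T3) -> count=0 queue=[] holders={T1,T2}
Step 19: signal(T1) -> count=1 queue=[] holders={T2}
Step 20: signal(T2) -> count=2 queue=[] holders={none}
Final holders: {none} -> T1 not in holders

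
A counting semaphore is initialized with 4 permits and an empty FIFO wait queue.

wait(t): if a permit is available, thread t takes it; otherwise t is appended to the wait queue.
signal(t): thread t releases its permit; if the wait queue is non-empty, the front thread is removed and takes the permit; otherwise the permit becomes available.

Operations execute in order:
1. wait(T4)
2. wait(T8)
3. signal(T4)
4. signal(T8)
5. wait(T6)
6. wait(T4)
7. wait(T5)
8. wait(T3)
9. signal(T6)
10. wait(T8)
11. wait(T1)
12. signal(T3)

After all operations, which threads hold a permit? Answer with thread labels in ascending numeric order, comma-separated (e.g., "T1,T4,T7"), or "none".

Answer: T1,T4,T5,T8

Derivation:
Step 1: wait(T4) -> count=3 queue=[] holders={T4}
Step 2: wait(T8) -> count=2 queue=[] holders={T4,T8}
Step 3: signal(T4) -> count=3 queue=[] holders={T8}
Step 4: signal(T8) -> count=4 queue=[] holders={none}
Step 5: wait(T6) -> count=3 queue=[] holders={T6}
Step 6: wait(T4) -> count=2 queue=[] holders={T4,T6}
Step 7: wait(T5) -> count=1 queue=[] holders={T4,T5,T6}
Step 8: wait(T3) -> count=0 queue=[] holders={T3,T4,T5,T6}
Step 9: signal(T6) -> count=1 queue=[] holders={T3,T4,T5}
Step 10: wait(T8) -> count=0 queue=[] holders={T3,T4,T5,T8}
Step 11: wait(T1) -> count=0 queue=[T1] holders={T3,T4,T5,T8}
Step 12: signal(T3) -> count=0 queue=[] holders={T1,T4,T5,T8}
Final holders: T1,T4,T5,T8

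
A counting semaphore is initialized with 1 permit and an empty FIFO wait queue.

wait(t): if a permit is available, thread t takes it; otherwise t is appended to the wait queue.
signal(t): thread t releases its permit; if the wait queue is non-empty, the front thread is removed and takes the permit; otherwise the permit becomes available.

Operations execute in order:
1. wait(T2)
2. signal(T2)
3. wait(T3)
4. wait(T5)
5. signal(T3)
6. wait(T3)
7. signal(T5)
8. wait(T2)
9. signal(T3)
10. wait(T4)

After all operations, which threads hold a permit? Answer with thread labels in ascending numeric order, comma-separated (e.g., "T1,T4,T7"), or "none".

Step 1: wait(T2) -> count=0 queue=[] holders={T2}
Step 2: signal(T2) -> count=1 queue=[] holders={none}
Step 3: wait(T3) -> count=0 queue=[] holders={T3}
Step 4: wait(T5) -> count=0 queue=[T5] holders={T3}
Step 5: signal(T3) -> count=0 queue=[] holders={T5}
Step 6: wait(T3) -> count=0 queue=[T3] holders={T5}
Step 7: signal(T5) -> count=0 queue=[] holders={T3}
Step 8: wait(T2) -> count=0 queue=[T2] holders={T3}
Step 9: signal(T3) -> count=0 queue=[] holders={T2}
Step 10: wait(T4) -> count=0 queue=[T4] holders={T2}
Final holders: T2

Answer: T2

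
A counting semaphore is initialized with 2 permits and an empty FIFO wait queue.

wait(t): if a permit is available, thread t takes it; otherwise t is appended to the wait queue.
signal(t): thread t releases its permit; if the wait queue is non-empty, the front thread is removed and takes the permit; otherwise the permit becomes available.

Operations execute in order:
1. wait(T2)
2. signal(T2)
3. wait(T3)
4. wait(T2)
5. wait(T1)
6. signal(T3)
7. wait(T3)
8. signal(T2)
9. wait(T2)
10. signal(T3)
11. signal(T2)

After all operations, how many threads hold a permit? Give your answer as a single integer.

Step 1: wait(T2) -> count=1 queue=[] holders={T2}
Step 2: signal(T2) -> count=2 queue=[] holders={none}
Step 3: wait(T3) -> count=1 queue=[] holders={T3}
Step 4: wait(T2) -> count=0 queue=[] holders={T2,T3}
Step 5: wait(T1) -> count=0 queue=[T1] holders={T2,T3}
Step 6: signal(T3) -> count=0 queue=[] holders={T1,T2}
Step 7: wait(T3) -> count=0 queue=[T3] holders={T1,T2}
Step 8: signal(T2) -> count=0 queue=[] holders={T1,T3}
Step 9: wait(T2) -> count=0 queue=[T2] holders={T1,T3}
Step 10: signal(T3) -> count=0 queue=[] holders={T1,T2}
Step 11: signal(T2) -> count=1 queue=[] holders={T1}
Final holders: {T1} -> 1 thread(s)

Answer: 1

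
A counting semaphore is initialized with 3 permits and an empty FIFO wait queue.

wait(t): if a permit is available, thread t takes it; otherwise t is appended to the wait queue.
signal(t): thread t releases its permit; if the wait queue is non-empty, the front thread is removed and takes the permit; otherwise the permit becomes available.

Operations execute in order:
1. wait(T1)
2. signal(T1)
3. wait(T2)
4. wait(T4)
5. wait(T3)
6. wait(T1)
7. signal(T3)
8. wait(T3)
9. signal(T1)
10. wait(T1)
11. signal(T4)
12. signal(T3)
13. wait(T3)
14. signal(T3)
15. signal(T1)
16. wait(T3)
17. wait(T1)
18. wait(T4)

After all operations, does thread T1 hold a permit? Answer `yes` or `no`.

Step 1: wait(T1) -> count=2 queue=[] holders={T1}
Step 2: signal(T1) -> count=3 queue=[] holders={none}
Step 3: wait(T2) -> count=2 queue=[] holders={T2}
Step 4: wait(T4) -> count=1 queue=[] holders={T2,T4}
Step 5: wait(T3) -> count=0 queue=[] holders={T2,T3,T4}
Step 6: wait(T1) -> count=0 queue=[T1] holders={T2,T3,T4}
Step 7: signal(T3) -> count=0 queue=[] holders={T1,T2,T4}
Step 8: wait(T3) -> count=0 queue=[T3] holders={T1,T2,T4}
Step 9: signal(T1) -> count=0 queue=[] holders={T2,T3,T4}
Step 10: wait(T1) -> count=0 queue=[T1] holders={T2,T3,T4}
Step 11: signal(T4) -> count=0 queue=[] holders={T1,T2,T3}
Step 12: signal(T3) -> count=1 queue=[] holders={T1,T2}
Step 13: wait(T3) -> count=0 queue=[] holders={T1,T2,T3}
Step 14: signal(T3) -> count=1 queue=[] holders={T1,T2}
Step 15: signal(T1) -> count=2 queue=[] holders={T2}
Step 16: wait(T3) -> count=1 queue=[] holders={T2,T3}
Step 17: wait(T1) -> count=0 queue=[] holders={T1,T2,T3}
Step 18: wait(T4) -> count=0 queue=[T4] holders={T1,T2,T3}
Final holders: {T1,T2,T3} -> T1 in holders

Answer: yes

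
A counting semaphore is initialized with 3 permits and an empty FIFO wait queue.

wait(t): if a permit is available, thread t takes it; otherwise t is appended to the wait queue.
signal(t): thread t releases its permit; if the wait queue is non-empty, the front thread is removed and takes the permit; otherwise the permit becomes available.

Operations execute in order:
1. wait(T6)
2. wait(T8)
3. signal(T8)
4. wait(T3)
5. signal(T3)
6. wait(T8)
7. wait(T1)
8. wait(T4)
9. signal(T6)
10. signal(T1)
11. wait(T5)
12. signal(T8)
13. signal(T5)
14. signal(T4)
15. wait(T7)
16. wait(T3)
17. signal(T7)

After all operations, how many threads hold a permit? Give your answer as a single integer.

Answer: 1

Derivation:
Step 1: wait(T6) -> count=2 queue=[] holders={T6}
Step 2: wait(T8) -> count=1 queue=[] holders={T6,T8}
Step 3: signal(T8) -> count=2 queue=[] holders={T6}
Step 4: wait(T3) -> count=1 queue=[] holders={T3,T6}
Step 5: signal(T3) -> count=2 queue=[] holders={T6}
Step 6: wait(T8) -> count=1 queue=[] holders={T6,T8}
Step 7: wait(T1) -> count=0 queue=[] holders={T1,T6,T8}
Step 8: wait(T4) -> count=0 queue=[T4] holders={T1,T6,T8}
Step 9: signal(T6) -> count=0 queue=[] holders={T1,T4,T8}
Step 10: signal(T1) -> count=1 queue=[] holders={T4,T8}
Step 11: wait(T5) -> count=0 queue=[] holders={T4,T5,T8}
Step 12: signal(T8) -> count=1 queue=[] holders={T4,T5}
Step 13: signal(T5) -> count=2 queue=[] holders={T4}
Step 14: signal(T4) -> count=3 queue=[] holders={none}
Step 15: wait(T7) -> count=2 queue=[] holders={T7}
Step 16: wait(T3) -> count=1 queue=[] holders={T3,T7}
Step 17: signal(T7) -> count=2 queue=[] holders={T3}
Final holders: {T3} -> 1 thread(s)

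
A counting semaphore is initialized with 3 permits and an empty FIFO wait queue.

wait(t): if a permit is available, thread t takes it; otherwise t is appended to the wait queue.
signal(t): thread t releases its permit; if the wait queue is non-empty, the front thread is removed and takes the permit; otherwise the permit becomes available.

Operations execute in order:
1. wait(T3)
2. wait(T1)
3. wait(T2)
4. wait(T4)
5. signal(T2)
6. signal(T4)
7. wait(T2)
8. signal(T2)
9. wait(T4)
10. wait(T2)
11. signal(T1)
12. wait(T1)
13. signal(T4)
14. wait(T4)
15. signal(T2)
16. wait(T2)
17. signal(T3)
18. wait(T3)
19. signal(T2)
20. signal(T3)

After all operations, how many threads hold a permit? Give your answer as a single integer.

Answer: 2

Derivation:
Step 1: wait(T3) -> count=2 queue=[] holders={T3}
Step 2: wait(T1) -> count=1 queue=[] holders={T1,T3}
Step 3: wait(T2) -> count=0 queue=[] holders={T1,T2,T3}
Step 4: wait(T4) -> count=0 queue=[T4] holders={T1,T2,T3}
Step 5: signal(T2) -> count=0 queue=[] holders={T1,T3,T4}
Step 6: signal(T4) -> count=1 queue=[] holders={T1,T3}
Step 7: wait(T2) -> count=0 queue=[] holders={T1,T2,T3}
Step 8: signal(T2) -> count=1 queue=[] holders={T1,T3}
Step 9: wait(T4) -> count=0 queue=[] holders={T1,T3,T4}
Step 10: wait(T2) -> count=0 queue=[T2] holders={T1,T3,T4}
Step 11: signal(T1) -> count=0 queue=[] holders={T2,T3,T4}
Step 12: wait(T1) -> count=0 queue=[T1] holders={T2,T3,T4}
Step 13: signal(T4) -> count=0 queue=[] holders={T1,T2,T3}
Step 14: wait(T4) -> count=0 queue=[T4] holders={T1,T2,T3}
Step 15: signal(T2) -> count=0 queue=[] holders={T1,T3,T4}
Step 16: wait(T2) -> count=0 queue=[T2] holders={T1,T3,T4}
Step 17: signal(T3) -> count=0 queue=[] holders={T1,T2,T4}
Step 18: wait(T3) -> count=0 queue=[T3] holders={T1,T2,T4}
Step 19: signal(T2) -> count=0 queue=[] holders={T1,T3,T4}
Step 20: signal(T3) -> count=1 queue=[] holders={T1,T4}
Final holders: {T1,T4} -> 2 thread(s)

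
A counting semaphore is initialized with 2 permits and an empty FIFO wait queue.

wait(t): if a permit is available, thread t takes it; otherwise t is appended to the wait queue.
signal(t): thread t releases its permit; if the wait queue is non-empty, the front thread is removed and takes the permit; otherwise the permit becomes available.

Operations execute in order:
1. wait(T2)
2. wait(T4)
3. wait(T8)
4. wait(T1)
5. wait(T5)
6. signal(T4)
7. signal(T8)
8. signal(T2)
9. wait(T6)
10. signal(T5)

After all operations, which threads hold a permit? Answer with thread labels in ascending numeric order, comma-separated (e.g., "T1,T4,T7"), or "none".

Step 1: wait(T2) -> count=1 queue=[] holders={T2}
Step 2: wait(T4) -> count=0 queue=[] holders={T2,T4}
Step 3: wait(T8) -> count=0 queue=[T8] holders={T2,T4}
Step 4: wait(T1) -> count=0 queue=[T8,T1] holders={T2,T4}
Step 5: wait(T5) -> count=0 queue=[T8,T1,T5] holders={T2,T4}
Step 6: signal(T4) -> count=0 queue=[T1,T5] holders={T2,T8}
Step 7: signal(T8) -> count=0 queue=[T5] holders={T1,T2}
Step 8: signal(T2) -> count=0 queue=[] holders={T1,T5}
Step 9: wait(T6) -> count=0 queue=[T6] holders={T1,T5}
Step 10: signal(T5) -> count=0 queue=[] holders={T1,T6}
Final holders: T1,T6

Answer: T1,T6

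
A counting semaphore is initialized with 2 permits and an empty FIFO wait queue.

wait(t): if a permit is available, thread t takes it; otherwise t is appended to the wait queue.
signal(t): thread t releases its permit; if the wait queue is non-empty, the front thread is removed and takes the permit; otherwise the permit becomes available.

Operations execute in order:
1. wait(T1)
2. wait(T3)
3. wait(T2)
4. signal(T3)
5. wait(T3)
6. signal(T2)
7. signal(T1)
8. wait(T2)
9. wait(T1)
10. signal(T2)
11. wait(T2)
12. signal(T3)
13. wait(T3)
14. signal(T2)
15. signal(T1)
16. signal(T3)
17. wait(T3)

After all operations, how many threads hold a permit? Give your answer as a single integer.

Answer: 1

Derivation:
Step 1: wait(T1) -> count=1 queue=[] holders={T1}
Step 2: wait(T3) -> count=0 queue=[] holders={T1,T3}
Step 3: wait(T2) -> count=0 queue=[T2] holders={T1,T3}
Step 4: signal(T3) -> count=0 queue=[] holders={T1,T2}
Step 5: wait(T3) -> count=0 queue=[T3] holders={T1,T2}
Step 6: signal(T2) -> count=0 queue=[] holders={T1,T3}
Step 7: signal(T1) -> count=1 queue=[] holders={T3}
Step 8: wait(T2) -> count=0 queue=[] holders={T2,T3}
Step 9: wait(T1) -> count=0 queue=[T1] holders={T2,T3}
Step 10: signal(T2) -> count=0 queue=[] holders={T1,T3}
Step 11: wait(T2) -> count=0 queue=[T2] holders={T1,T3}
Step 12: signal(T3) -> count=0 queue=[] holders={T1,T2}
Step 13: wait(T3) -> count=0 queue=[T3] holders={T1,T2}
Step 14: signal(T2) -> count=0 queue=[] holders={T1,T3}
Step 15: signal(T1) -> count=1 queue=[] holders={T3}
Step 16: signal(T3) -> count=2 queue=[] holders={none}
Step 17: wait(T3) -> count=1 queue=[] holders={T3}
Final holders: {T3} -> 1 thread(s)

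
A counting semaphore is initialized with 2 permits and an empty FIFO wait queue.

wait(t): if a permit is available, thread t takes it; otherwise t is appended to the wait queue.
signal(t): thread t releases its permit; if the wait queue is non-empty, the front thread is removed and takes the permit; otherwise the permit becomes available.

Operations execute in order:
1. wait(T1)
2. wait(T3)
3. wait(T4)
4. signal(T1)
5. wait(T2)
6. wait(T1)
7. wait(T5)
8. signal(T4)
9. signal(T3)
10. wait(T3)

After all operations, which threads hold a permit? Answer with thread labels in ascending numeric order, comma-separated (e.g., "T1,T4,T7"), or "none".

Step 1: wait(T1) -> count=1 queue=[] holders={T1}
Step 2: wait(T3) -> count=0 queue=[] holders={T1,T3}
Step 3: wait(T4) -> count=0 queue=[T4] holders={T1,T3}
Step 4: signal(T1) -> count=0 queue=[] holders={T3,T4}
Step 5: wait(T2) -> count=0 queue=[T2] holders={T3,T4}
Step 6: wait(T1) -> count=0 queue=[T2,T1] holders={T3,T4}
Step 7: wait(T5) -> count=0 queue=[T2,T1,T5] holders={T3,T4}
Step 8: signal(T4) -> count=0 queue=[T1,T5] holders={T2,T3}
Step 9: signal(T3) -> count=0 queue=[T5] holders={T1,T2}
Step 10: wait(T3) -> count=0 queue=[T5,T3] holders={T1,T2}
Final holders: T1,T2

Answer: T1,T2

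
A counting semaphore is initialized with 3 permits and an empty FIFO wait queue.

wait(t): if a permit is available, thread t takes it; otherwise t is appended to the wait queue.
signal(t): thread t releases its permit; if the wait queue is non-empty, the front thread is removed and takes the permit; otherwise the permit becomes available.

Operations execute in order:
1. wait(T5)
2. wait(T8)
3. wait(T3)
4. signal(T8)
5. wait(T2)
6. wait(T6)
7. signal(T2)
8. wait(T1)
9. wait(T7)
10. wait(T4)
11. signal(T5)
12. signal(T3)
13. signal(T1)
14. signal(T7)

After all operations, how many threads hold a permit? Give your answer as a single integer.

Step 1: wait(T5) -> count=2 queue=[] holders={T5}
Step 2: wait(T8) -> count=1 queue=[] holders={T5,T8}
Step 3: wait(T3) -> count=0 queue=[] holders={T3,T5,T8}
Step 4: signal(T8) -> count=1 queue=[] holders={T3,T5}
Step 5: wait(T2) -> count=0 queue=[] holders={T2,T3,T5}
Step 6: wait(T6) -> count=0 queue=[T6] holders={T2,T3,T5}
Step 7: signal(T2) -> count=0 queue=[] holders={T3,T5,T6}
Step 8: wait(T1) -> count=0 queue=[T1] holders={T3,T5,T6}
Step 9: wait(T7) -> count=0 queue=[T1,T7] holders={T3,T5,T6}
Step 10: wait(T4) -> count=0 queue=[T1,T7,T4] holders={T3,T5,T6}
Step 11: signal(T5) -> count=0 queue=[T7,T4] holders={T1,T3,T6}
Step 12: signal(T3) -> count=0 queue=[T4] holders={T1,T6,T7}
Step 13: signal(T1) -> count=0 queue=[] holders={T4,T6,T7}
Step 14: signal(T7) -> count=1 queue=[] holders={T4,T6}
Final holders: {T4,T6} -> 2 thread(s)

Answer: 2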